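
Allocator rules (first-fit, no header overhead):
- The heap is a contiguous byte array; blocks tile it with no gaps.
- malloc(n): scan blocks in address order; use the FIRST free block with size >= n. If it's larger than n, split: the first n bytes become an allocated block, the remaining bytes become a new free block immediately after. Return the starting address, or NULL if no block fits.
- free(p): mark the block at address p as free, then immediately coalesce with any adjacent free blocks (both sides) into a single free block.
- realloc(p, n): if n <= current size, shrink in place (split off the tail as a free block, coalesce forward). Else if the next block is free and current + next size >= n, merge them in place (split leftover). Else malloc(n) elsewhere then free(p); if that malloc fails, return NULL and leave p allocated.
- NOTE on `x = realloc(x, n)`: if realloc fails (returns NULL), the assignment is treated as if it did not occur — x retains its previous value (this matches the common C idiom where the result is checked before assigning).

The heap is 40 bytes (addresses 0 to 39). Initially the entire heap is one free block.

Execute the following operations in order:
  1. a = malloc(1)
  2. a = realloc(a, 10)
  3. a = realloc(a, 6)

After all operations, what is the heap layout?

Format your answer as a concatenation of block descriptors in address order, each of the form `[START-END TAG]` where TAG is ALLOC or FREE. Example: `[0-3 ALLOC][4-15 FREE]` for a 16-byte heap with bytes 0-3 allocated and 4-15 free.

Op 1: a = malloc(1) -> a = 0; heap: [0-0 ALLOC][1-39 FREE]
Op 2: a = realloc(a, 10) -> a = 0; heap: [0-9 ALLOC][10-39 FREE]
Op 3: a = realloc(a, 6) -> a = 0; heap: [0-5 ALLOC][6-39 FREE]

Answer: [0-5 ALLOC][6-39 FREE]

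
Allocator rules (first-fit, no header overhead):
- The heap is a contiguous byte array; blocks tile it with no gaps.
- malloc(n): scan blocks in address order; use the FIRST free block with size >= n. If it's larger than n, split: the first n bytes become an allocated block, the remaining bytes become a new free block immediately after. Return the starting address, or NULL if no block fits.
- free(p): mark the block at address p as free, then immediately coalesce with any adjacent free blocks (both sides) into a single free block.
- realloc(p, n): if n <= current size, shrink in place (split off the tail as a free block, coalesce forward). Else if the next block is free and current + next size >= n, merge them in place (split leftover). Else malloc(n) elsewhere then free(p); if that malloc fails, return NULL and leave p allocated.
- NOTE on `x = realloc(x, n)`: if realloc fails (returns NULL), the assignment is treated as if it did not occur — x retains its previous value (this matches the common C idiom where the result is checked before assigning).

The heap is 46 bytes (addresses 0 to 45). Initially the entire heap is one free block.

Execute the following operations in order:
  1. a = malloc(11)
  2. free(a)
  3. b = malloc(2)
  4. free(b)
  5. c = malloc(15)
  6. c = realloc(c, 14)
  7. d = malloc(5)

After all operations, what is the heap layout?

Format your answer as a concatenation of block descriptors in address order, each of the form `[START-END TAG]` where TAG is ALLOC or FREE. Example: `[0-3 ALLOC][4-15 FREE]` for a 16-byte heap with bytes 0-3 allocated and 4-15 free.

Op 1: a = malloc(11) -> a = 0; heap: [0-10 ALLOC][11-45 FREE]
Op 2: free(a) -> (freed a); heap: [0-45 FREE]
Op 3: b = malloc(2) -> b = 0; heap: [0-1 ALLOC][2-45 FREE]
Op 4: free(b) -> (freed b); heap: [0-45 FREE]
Op 5: c = malloc(15) -> c = 0; heap: [0-14 ALLOC][15-45 FREE]
Op 6: c = realloc(c, 14) -> c = 0; heap: [0-13 ALLOC][14-45 FREE]
Op 7: d = malloc(5) -> d = 14; heap: [0-13 ALLOC][14-18 ALLOC][19-45 FREE]

Answer: [0-13 ALLOC][14-18 ALLOC][19-45 FREE]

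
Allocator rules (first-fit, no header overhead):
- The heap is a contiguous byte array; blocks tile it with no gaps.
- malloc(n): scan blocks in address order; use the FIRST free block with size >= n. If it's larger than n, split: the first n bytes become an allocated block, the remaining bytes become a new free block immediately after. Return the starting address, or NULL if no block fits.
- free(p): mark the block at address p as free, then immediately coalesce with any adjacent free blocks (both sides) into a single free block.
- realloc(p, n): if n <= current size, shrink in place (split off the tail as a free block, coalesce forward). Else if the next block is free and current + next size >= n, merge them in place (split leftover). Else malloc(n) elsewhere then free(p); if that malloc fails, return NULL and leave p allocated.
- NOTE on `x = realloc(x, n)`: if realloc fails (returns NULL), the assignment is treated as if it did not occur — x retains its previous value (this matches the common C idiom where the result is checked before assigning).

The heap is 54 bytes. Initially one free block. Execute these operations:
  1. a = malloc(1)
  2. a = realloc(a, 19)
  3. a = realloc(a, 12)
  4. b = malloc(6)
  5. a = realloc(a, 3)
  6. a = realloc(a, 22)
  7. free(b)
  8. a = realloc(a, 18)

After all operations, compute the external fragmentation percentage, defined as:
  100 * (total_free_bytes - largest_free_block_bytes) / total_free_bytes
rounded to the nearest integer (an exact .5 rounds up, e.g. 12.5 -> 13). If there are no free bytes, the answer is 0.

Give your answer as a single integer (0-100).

Op 1: a = malloc(1) -> a = 0; heap: [0-0 ALLOC][1-53 FREE]
Op 2: a = realloc(a, 19) -> a = 0; heap: [0-18 ALLOC][19-53 FREE]
Op 3: a = realloc(a, 12) -> a = 0; heap: [0-11 ALLOC][12-53 FREE]
Op 4: b = malloc(6) -> b = 12; heap: [0-11 ALLOC][12-17 ALLOC][18-53 FREE]
Op 5: a = realloc(a, 3) -> a = 0; heap: [0-2 ALLOC][3-11 FREE][12-17 ALLOC][18-53 FREE]
Op 6: a = realloc(a, 22) -> a = 18; heap: [0-11 FREE][12-17 ALLOC][18-39 ALLOC][40-53 FREE]
Op 7: free(b) -> (freed b); heap: [0-17 FREE][18-39 ALLOC][40-53 FREE]
Op 8: a = realloc(a, 18) -> a = 18; heap: [0-17 FREE][18-35 ALLOC][36-53 FREE]
Free blocks: [18 18] total_free=36 largest=18 -> 100*(36-18)/36 = 1800/36 = 50

Answer: 50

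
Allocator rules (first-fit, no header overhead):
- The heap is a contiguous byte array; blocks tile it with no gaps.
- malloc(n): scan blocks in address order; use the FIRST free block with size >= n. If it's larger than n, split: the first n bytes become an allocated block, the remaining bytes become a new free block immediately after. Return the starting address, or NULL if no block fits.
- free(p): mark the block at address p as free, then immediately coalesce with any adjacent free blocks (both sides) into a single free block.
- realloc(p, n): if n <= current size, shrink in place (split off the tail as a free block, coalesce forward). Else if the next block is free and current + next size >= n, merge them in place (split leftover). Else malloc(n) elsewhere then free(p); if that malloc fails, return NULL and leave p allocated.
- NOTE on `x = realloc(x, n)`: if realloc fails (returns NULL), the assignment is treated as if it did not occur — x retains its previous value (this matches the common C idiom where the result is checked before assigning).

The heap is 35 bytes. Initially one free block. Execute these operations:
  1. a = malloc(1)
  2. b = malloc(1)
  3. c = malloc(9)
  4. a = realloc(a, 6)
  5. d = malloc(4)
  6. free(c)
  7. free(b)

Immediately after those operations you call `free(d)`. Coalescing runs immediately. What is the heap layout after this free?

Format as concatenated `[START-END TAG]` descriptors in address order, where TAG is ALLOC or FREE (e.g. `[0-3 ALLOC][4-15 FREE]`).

Op 1: a = malloc(1) -> a = 0; heap: [0-0 ALLOC][1-34 FREE]
Op 2: b = malloc(1) -> b = 1; heap: [0-0 ALLOC][1-1 ALLOC][2-34 FREE]
Op 3: c = malloc(9) -> c = 2; heap: [0-0 ALLOC][1-1 ALLOC][2-10 ALLOC][11-34 FREE]
Op 4: a = realloc(a, 6) -> a = 11; heap: [0-0 FREE][1-1 ALLOC][2-10 ALLOC][11-16 ALLOC][17-34 FREE]
Op 5: d = malloc(4) -> d = 17; heap: [0-0 FREE][1-1 ALLOC][2-10 ALLOC][11-16 ALLOC][17-20 ALLOC][21-34 FREE]
Op 6: free(c) -> (freed c); heap: [0-0 FREE][1-1 ALLOC][2-10 FREE][11-16 ALLOC][17-20 ALLOC][21-34 FREE]
Op 7: free(b) -> (freed b); heap: [0-10 FREE][11-16 ALLOC][17-20 ALLOC][21-34 FREE]
free(d): d = 17 -> block [17-20 ALLOC]; mark free, coalesce with adjacent free neighbors -> [0-10 FREE][11-16 ALLOC][17-34 FREE]

Answer: [0-10 FREE][11-16 ALLOC][17-34 FREE]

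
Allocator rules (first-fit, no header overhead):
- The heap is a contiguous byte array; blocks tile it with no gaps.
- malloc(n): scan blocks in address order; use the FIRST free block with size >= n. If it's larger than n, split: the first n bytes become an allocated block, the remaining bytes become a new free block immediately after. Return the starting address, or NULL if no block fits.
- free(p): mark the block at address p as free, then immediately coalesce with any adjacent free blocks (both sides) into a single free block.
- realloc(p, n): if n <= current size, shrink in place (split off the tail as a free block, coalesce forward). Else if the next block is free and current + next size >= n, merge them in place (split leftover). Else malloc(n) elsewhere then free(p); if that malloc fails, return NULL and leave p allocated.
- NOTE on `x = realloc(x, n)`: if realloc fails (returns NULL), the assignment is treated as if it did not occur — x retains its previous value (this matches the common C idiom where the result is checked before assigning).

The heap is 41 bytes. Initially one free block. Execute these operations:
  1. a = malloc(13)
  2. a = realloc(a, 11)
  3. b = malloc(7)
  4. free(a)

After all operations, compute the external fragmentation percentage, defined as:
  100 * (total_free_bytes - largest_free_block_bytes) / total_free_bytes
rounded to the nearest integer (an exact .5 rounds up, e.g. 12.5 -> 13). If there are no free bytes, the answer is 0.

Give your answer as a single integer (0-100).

Op 1: a = malloc(13) -> a = 0; heap: [0-12 ALLOC][13-40 FREE]
Op 2: a = realloc(a, 11) -> a = 0; heap: [0-10 ALLOC][11-40 FREE]
Op 3: b = malloc(7) -> b = 11; heap: [0-10 ALLOC][11-17 ALLOC][18-40 FREE]
Op 4: free(a) -> (freed a); heap: [0-10 FREE][11-17 ALLOC][18-40 FREE]
Free blocks: [11 23] total_free=34 largest=23 -> 100*(34-23)/34 = 1100/34 ≈ 32.353 -> rounds to 32

Answer: 32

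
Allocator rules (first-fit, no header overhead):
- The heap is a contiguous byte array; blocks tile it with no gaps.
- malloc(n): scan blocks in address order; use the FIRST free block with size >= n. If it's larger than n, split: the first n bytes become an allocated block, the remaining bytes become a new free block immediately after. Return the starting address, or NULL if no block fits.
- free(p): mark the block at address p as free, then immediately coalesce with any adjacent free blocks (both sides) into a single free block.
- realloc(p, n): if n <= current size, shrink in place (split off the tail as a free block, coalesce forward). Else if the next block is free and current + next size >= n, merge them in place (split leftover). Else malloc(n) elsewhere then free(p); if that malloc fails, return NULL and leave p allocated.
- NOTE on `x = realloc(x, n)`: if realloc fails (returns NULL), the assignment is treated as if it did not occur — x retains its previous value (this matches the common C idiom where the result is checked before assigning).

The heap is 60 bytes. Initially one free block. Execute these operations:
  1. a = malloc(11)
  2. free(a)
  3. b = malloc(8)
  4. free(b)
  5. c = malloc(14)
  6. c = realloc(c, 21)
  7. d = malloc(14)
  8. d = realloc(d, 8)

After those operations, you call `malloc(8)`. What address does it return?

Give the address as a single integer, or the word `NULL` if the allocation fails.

Op 1: a = malloc(11) -> a = 0; heap: [0-10 ALLOC][11-59 FREE]
Op 2: free(a) -> (freed a); heap: [0-59 FREE]
Op 3: b = malloc(8) -> b = 0; heap: [0-7 ALLOC][8-59 FREE]
Op 4: free(b) -> (freed b); heap: [0-59 FREE]
Op 5: c = malloc(14) -> c = 0; heap: [0-13 ALLOC][14-59 FREE]
Op 6: c = realloc(c, 21) -> c = 0; heap: [0-20 ALLOC][21-59 FREE]
Op 7: d = malloc(14) -> d = 21; heap: [0-20 ALLOC][21-34 ALLOC][35-59 FREE]
Op 8: d = realloc(d, 8) -> d = 21; heap: [0-20 ALLOC][21-28 ALLOC][29-59 FREE]
malloc(8): first-fit scan over [0-20 ALLOC][21-28 ALLOC][29-59 FREE] -> 29

Answer: 29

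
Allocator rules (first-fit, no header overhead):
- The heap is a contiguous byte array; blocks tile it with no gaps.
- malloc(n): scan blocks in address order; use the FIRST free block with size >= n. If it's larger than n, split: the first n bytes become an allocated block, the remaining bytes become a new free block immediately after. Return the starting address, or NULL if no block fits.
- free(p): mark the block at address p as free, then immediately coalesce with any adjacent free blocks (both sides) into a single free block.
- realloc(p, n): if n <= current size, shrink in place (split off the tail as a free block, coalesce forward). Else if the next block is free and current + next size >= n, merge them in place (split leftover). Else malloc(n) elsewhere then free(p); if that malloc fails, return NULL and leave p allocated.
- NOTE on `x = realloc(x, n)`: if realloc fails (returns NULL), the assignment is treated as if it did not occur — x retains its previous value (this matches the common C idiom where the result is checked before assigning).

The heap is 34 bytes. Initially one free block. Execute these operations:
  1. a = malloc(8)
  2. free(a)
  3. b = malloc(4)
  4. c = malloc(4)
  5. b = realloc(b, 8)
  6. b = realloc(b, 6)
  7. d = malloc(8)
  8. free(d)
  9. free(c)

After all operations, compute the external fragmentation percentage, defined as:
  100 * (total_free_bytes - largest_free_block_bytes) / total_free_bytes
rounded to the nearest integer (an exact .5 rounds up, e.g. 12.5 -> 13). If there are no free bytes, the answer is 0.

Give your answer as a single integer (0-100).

Answer: 29

Derivation:
Op 1: a = malloc(8) -> a = 0; heap: [0-7 ALLOC][8-33 FREE]
Op 2: free(a) -> (freed a); heap: [0-33 FREE]
Op 3: b = malloc(4) -> b = 0; heap: [0-3 ALLOC][4-33 FREE]
Op 4: c = malloc(4) -> c = 4; heap: [0-3 ALLOC][4-7 ALLOC][8-33 FREE]
Op 5: b = realloc(b, 8) -> b = 8; heap: [0-3 FREE][4-7 ALLOC][8-15 ALLOC][16-33 FREE]
Op 6: b = realloc(b, 6) -> b = 8; heap: [0-3 FREE][4-7 ALLOC][8-13 ALLOC][14-33 FREE]
Op 7: d = malloc(8) -> d = 14; heap: [0-3 FREE][4-7 ALLOC][8-13 ALLOC][14-21 ALLOC][22-33 FREE]
Op 8: free(d) -> (freed d); heap: [0-3 FREE][4-7 ALLOC][8-13 ALLOC][14-33 FREE]
Op 9: free(c) -> (freed c); heap: [0-7 FREE][8-13 ALLOC][14-33 FREE]
Free blocks: [8 20] total_free=28 largest=20 -> 100*(28-20)/28 = 800/28 ≈ 28.571 -> rounds to 29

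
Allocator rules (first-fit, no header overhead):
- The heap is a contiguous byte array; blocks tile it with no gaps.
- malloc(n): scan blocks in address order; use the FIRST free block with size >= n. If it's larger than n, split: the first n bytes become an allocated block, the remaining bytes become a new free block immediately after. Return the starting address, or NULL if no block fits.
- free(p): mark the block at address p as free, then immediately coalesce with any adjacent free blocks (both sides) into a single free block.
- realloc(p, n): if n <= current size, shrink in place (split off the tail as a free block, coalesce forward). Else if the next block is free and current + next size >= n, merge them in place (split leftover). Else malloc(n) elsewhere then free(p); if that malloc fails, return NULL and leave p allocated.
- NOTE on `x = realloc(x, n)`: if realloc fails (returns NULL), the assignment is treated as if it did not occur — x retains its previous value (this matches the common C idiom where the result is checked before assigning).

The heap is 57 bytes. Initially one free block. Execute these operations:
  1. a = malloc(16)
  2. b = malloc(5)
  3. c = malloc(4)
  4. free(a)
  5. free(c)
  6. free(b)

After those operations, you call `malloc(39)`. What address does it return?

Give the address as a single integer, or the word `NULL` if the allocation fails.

Op 1: a = malloc(16) -> a = 0; heap: [0-15 ALLOC][16-56 FREE]
Op 2: b = malloc(5) -> b = 16; heap: [0-15 ALLOC][16-20 ALLOC][21-56 FREE]
Op 3: c = malloc(4) -> c = 21; heap: [0-15 ALLOC][16-20 ALLOC][21-24 ALLOC][25-56 FREE]
Op 4: free(a) -> (freed a); heap: [0-15 FREE][16-20 ALLOC][21-24 ALLOC][25-56 FREE]
Op 5: free(c) -> (freed c); heap: [0-15 FREE][16-20 ALLOC][21-56 FREE]
Op 6: free(b) -> (freed b); heap: [0-56 FREE]
malloc(39): first-fit scan over [0-56 FREE] -> 0

Answer: 0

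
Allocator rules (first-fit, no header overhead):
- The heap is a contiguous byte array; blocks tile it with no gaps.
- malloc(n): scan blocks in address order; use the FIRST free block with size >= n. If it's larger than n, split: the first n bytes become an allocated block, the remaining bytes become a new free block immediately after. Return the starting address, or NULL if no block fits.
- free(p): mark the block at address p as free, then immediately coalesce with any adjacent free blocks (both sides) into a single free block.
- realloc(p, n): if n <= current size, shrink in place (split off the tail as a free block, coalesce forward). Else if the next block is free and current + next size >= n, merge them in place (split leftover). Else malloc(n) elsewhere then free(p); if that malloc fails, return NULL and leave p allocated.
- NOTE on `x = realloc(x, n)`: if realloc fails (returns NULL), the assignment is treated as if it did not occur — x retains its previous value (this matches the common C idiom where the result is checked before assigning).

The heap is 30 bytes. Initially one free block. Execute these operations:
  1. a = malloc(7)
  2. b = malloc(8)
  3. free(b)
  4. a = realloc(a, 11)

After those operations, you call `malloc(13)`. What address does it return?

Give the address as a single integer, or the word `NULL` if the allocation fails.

Op 1: a = malloc(7) -> a = 0; heap: [0-6 ALLOC][7-29 FREE]
Op 2: b = malloc(8) -> b = 7; heap: [0-6 ALLOC][7-14 ALLOC][15-29 FREE]
Op 3: free(b) -> (freed b); heap: [0-6 ALLOC][7-29 FREE]
Op 4: a = realloc(a, 11) -> a = 0; heap: [0-10 ALLOC][11-29 FREE]
malloc(13): first-fit scan over [0-10 ALLOC][11-29 FREE] -> 11

Answer: 11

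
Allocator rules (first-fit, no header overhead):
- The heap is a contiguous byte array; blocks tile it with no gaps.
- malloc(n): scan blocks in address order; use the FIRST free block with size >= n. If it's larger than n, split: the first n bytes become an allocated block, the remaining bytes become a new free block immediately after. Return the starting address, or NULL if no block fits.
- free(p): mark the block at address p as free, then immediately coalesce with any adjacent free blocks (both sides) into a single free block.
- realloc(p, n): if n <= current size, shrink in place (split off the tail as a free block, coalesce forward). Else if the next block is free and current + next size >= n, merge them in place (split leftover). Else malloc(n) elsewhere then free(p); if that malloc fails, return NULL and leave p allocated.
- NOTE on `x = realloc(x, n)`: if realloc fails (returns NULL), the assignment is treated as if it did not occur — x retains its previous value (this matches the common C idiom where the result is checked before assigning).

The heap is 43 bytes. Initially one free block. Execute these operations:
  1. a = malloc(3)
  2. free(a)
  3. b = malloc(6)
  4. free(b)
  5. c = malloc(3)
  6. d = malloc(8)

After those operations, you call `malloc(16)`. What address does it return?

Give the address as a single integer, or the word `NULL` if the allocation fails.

Answer: 11

Derivation:
Op 1: a = malloc(3) -> a = 0; heap: [0-2 ALLOC][3-42 FREE]
Op 2: free(a) -> (freed a); heap: [0-42 FREE]
Op 3: b = malloc(6) -> b = 0; heap: [0-5 ALLOC][6-42 FREE]
Op 4: free(b) -> (freed b); heap: [0-42 FREE]
Op 5: c = malloc(3) -> c = 0; heap: [0-2 ALLOC][3-42 FREE]
Op 6: d = malloc(8) -> d = 3; heap: [0-2 ALLOC][3-10 ALLOC][11-42 FREE]
malloc(16): first-fit scan over [0-2 ALLOC][3-10 ALLOC][11-42 FREE] -> 11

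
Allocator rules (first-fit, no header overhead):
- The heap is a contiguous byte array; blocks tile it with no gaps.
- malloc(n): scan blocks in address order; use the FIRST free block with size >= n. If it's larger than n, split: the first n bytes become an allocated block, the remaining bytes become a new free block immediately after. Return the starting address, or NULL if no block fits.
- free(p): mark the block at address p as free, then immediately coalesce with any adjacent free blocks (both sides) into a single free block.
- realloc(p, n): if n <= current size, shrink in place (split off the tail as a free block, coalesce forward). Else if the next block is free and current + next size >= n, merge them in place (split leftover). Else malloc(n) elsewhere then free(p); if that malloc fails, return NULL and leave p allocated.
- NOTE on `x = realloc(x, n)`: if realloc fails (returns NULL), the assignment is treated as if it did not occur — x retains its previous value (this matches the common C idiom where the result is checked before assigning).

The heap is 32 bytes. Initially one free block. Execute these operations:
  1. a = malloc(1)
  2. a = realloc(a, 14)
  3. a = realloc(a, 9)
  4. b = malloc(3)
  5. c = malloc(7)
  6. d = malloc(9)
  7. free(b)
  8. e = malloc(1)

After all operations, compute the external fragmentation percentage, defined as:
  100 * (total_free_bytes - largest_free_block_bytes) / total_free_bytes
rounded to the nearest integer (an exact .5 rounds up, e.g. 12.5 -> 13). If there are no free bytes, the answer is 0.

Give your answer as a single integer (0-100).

Op 1: a = malloc(1) -> a = 0; heap: [0-0 ALLOC][1-31 FREE]
Op 2: a = realloc(a, 14) -> a = 0; heap: [0-13 ALLOC][14-31 FREE]
Op 3: a = realloc(a, 9) -> a = 0; heap: [0-8 ALLOC][9-31 FREE]
Op 4: b = malloc(3) -> b = 9; heap: [0-8 ALLOC][9-11 ALLOC][12-31 FREE]
Op 5: c = malloc(7) -> c = 12; heap: [0-8 ALLOC][9-11 ALLOC][12-18 ALLOC][19-31 FREE]
Op 6: d = malloc(9) -> d = 19; heap: [0-8 ALLOC][9-11 ALLOC][12-18 ALLOC][19-27 ALLOC][28-31 FREE]
Op 7: free(b) -> (freed b); heap: [0-8 ALLOC][9-11 FREE][12-18 ALLOC][19-27 ALLOC][28-31 FREE]
Op 8: e = malloc(1) -> e = 9; heap: [0-8 ALLOC][9-9 ALLOC][10-11 FREE][12-18 ALLOC][19-27 ALLOC][28-31 FREE]
Free blocks: [2 4] total_free=6 largest=4 -> 100*(6-4)/6 = 200/6 ≈ 33.333 -> rounds to 33

Answer: 33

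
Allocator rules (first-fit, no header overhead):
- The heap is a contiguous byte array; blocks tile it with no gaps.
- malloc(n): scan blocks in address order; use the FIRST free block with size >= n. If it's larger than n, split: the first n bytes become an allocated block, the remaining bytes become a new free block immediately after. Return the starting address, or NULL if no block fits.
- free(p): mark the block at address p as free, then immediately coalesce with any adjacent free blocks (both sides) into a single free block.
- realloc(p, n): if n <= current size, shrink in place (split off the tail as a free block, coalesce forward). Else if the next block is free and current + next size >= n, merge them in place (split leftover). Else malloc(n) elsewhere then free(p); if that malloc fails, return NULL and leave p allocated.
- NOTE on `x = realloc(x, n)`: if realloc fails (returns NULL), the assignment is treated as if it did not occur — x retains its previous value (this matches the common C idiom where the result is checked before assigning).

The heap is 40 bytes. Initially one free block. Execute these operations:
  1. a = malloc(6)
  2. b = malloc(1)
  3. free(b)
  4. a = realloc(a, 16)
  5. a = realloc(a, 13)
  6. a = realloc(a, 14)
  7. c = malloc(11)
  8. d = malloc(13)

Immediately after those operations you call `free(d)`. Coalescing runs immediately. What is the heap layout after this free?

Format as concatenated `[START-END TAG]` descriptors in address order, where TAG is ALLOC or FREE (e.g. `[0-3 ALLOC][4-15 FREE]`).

Answer: [0-13 ALLOC][14-24 ALLOC][25-39 FREE]

Derivation:
Op 1: a = malloc(6) -> a = 0; heap: [0-5 ALLOC][6-39 FREE]
Op 2: b = malloc(1) -> b = 6; heap: [0-5 ALLOC][6-6 ALLOC][7-39 FREE]
Op 3: free(b) -> (freed b); heap: [0-5 ALLOC][6-39 FREE]
Op 4: a = realloc(a, 16) -> a = 0; heap: [0-15 ALLOC][16-39 FREE]
Op 5: a = realloc(a, 13) -> a = 0; heap: [0-12 ALLOC][13-39 FREE]
Op 6: a = realloc(a, 14) -> a = 0; heap: [0-13 ALLOC][14-39 FREE]
Op 7: c = malloc(11) -> c = 14; heap: [0-13 ALLOC][14-24 ALLOC][25-39 FREE]
Op 8: d = malloc(13) -> d = 25; heap: [0-13 ALLOC][14-24 ALLOC][25-37 ALLOC][38-39 FREE]
free(d): d = 25 -> block [25-37 ALLOC]; mark free, coalesce with adjacent free neighbors -> [0-13 ALLOC][14-24 ALLOC][25-39 FREE]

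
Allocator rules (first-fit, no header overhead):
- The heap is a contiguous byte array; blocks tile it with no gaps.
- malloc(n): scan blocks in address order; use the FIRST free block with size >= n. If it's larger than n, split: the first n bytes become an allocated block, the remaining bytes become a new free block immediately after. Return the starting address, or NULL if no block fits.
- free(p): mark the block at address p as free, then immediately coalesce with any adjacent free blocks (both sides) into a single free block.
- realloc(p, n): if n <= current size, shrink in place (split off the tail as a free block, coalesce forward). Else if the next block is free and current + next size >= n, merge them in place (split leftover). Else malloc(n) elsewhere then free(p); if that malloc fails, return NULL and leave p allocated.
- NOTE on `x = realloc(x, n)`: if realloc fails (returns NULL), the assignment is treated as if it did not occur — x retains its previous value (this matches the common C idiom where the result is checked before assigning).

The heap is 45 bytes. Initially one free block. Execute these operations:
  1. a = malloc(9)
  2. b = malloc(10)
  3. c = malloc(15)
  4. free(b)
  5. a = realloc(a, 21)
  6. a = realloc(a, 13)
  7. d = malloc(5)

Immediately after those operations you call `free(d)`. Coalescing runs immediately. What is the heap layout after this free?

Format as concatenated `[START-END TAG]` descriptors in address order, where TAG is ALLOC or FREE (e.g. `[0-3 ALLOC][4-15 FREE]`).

Op 1: a = malloc(9) -> a = 0; heap: [0-8 ALLOC][9-44 FREE]
Op 2: b = malloc(10) -> b = 9; heap: [0-8 ALLOC][9-18 ALLOC][19-44 FREE]
Op 3: c = malloc(15) -> c = 19; heap: [0-8 ALLOC][9-18 ALLOC][19-33 ALLOC][34-44 FREE]
Op 4: free(b) -> (freed b); heap: [0-8 ALLOC][9-18 FREE][19-33 ALLOC][34-44 FREE]
Op 5: a = realloc(a, 21) -> NULL (a unchanged); heap: [0-8 ALLOC][9-18 FREE][19-33 ALLOC][34-44 FREE]
Op 6: a = realloc(a, 13) -> a = 0; heap: [0-12 ALLOC][13-18 FREE][19-33 ALLOC][34-44 FREE]
Op 7: d = malloc(5) -> d = 13; heap: [0-12 ALLOC][13-17 ALLOC][18-18 FREE][19-33 ALLOC][34-44 FREE]
free(d): d = 13 -> block [13-17 ALLOC]; mark free, coalesce with adjacent free neighbors -> [0-12 ALLOC][13-18 FREE][19-33 ALLOC][34-44 FREE]

Answer: [0-12 ALLOC][13-18 FREE][19-33 ALLOC][34-44 FREE]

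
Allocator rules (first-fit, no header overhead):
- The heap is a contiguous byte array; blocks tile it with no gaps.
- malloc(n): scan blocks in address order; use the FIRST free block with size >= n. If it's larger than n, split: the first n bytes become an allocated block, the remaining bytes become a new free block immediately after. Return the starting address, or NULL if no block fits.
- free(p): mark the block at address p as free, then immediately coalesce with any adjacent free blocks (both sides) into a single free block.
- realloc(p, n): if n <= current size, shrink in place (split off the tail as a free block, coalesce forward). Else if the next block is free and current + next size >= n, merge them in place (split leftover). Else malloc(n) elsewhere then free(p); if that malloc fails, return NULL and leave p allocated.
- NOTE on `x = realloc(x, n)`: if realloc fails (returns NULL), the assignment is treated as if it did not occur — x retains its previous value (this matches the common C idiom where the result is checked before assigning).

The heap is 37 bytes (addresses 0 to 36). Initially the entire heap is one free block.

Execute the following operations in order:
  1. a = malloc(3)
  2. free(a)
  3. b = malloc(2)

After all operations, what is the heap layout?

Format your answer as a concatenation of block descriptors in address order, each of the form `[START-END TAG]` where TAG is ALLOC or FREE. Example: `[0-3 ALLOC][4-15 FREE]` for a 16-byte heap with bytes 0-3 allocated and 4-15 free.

Answer: [0-1 ALLOC][2-36 FREE]

Derivation:
Op 1: a = malloc(3) -> a = 0; heap: [0-2 ALLOC][3-36 FREE]
Op 2: free(a) -> (freed a); heap: [0-36 FREE]
Op 3: b = malloc(2) -> b = 0; heap: [0-1 ALLOC][2-36 FREE]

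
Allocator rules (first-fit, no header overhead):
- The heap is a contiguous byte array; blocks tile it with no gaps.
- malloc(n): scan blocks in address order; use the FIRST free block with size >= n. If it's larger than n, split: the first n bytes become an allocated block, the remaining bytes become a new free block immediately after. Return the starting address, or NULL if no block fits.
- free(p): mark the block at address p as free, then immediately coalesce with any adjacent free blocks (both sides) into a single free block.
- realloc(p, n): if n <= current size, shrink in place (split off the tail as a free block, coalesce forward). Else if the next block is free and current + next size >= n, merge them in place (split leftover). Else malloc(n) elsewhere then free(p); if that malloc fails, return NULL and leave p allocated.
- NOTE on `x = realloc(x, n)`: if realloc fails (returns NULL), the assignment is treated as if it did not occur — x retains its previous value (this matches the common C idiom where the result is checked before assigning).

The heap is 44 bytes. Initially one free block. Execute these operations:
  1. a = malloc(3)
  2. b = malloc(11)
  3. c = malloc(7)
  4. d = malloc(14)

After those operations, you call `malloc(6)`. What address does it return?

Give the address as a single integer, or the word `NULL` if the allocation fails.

Op 1: a = malloc(3) -> a = 0; heap: [0-2 ALLOC][3-43 FREE]
Op 2: b = malloc(11) -> b = 3; heap: [0-2 ALLOC][3-13 ALLOC][14-43 FREE]
Op 3: c = malloc(7) -> c = 14; heap: [0-2 ALLOC][3-13 ALLOC][14-20 ALLOC][21-43 FREE]
Op 4: d = malloc(14) -> d = 21; heap: [0-2 ALLOC][3-13 ALLOC][14-20 ALLOC][21-34 ALLOC][35-43 FREE]
malloc(6): first-fit scan over [0-2 ALLOC][3-13 ALLOC][14-20 ALLOC][21-34 ALLOC][35-43 FREE] -> 35

Answer: 35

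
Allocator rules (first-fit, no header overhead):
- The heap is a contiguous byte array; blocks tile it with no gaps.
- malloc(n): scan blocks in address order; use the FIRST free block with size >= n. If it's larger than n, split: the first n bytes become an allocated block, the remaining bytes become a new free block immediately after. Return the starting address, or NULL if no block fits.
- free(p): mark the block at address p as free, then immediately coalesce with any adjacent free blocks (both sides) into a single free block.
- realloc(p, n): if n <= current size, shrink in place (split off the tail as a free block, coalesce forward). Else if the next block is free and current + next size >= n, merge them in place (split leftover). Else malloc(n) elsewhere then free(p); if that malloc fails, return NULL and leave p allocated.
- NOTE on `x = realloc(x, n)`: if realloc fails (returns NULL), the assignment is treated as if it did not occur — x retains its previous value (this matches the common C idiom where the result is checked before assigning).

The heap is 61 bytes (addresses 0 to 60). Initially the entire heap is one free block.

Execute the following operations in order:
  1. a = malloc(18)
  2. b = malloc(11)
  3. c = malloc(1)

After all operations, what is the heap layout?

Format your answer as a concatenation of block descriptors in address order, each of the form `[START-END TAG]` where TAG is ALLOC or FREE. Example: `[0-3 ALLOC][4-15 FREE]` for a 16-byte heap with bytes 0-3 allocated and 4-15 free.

Answer: [0-17 ALLOC][18-28 ALLOC][29-29 ALLOC][30-60 FREE]

Derivation:
Op 1: a = malloc(18) -> a = 0; heap: [0-17 ALLOC][18-60 FREE]
Op 2: b = malloc(11) -> b = 18; heap: [0-17 ALLOC][18-28 ALLOC][29-60 FREE]
Op 3: c = malloc(1) -> c = 29; heap: [0-17 ALLOC][18-28 ALLOC][29-29 ALLOC][30-60 FREE]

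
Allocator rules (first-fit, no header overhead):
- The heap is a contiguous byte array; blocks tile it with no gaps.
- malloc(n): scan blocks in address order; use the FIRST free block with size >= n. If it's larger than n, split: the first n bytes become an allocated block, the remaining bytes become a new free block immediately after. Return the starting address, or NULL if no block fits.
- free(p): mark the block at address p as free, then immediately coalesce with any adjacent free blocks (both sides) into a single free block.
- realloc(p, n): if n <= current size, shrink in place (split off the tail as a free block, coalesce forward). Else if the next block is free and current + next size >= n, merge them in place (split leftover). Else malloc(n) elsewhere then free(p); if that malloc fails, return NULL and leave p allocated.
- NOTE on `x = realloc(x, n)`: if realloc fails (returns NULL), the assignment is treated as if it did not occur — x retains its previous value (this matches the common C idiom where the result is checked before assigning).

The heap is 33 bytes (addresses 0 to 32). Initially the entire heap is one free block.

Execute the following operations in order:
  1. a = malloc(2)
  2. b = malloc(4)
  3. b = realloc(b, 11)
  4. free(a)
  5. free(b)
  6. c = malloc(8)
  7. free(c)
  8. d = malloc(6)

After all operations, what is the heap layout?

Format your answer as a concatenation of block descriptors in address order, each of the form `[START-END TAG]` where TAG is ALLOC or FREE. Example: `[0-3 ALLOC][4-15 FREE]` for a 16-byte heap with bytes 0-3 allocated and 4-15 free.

Op 1: a = malloc(2) -> a = 0; heap: [0-1 ALLOC][2-32 FREE]
Op 2: b = malloc(4) -> b = 2; heap: [0-1 ALLOC][2-5 ALLOC][6-32 FREE]
Op 3: b = realloc(b, 11) -> b = 2; heap: [0-1 ALLOC][2-12 ALLOC][13-32 FREE]
Op 4: free(a) -> (freed a); heap: [0-1 FREE][2-12 ALLOC][13-32 FREE]
Op 5: free(b) -> (freed b); heap: [0-32 FREE]
Op 6: c = malloc(8) -> c = 0; heap: [0-7 ALLOC][8-32 FREE]
Op 7: free(c) -> (freed c); heap: [0-32 FREE]
Op 8: d = malloc(6) -> d = 0; heap: [0-5 ALLOC][6-32 FREE]

Answer: [0-5 ALLOC][6-32 FREE]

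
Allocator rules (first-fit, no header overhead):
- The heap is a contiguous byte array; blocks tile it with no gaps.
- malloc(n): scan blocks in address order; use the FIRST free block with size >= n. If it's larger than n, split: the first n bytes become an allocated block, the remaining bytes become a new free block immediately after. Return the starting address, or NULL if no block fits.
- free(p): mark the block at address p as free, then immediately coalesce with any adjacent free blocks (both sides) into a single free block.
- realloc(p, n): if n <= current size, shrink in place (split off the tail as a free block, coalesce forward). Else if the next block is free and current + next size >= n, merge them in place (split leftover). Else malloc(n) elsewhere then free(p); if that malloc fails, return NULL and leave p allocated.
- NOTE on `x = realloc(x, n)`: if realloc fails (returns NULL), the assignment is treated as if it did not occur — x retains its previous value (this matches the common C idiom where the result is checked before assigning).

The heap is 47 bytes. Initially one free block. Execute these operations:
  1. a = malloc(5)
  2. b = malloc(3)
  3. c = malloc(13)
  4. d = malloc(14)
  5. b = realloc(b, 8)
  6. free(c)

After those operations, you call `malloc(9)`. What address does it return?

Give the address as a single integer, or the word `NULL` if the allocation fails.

Op 1: a = malloc(5) -> a = 0; heap: [0-4 ALLOC][5-46 FREE]
Op 2: b = malloc(3) -> b = 5; heap: [0-4 ALLOC][5-7 ALLOC][8-46 FREE]
Op 3: c = malloc(13) -> c = 8; heap: [0-4 ALLOC][5-7 ALLOC][8-20 ALLOC][21-46 FREE]
Op 4: d = malloc(14) -> d = 21; heap: [0-4 ALLOC][5-7 ALLOC][8-20 ALLOC][21-34 ALLOC][35-46 FREE]
Op 5: b = realloc(b, 8) -> b = 35; heap: [0-4 ALLOC][5-7 FREE][8-20 ALLOC][21-34 ALLOC][35-42 ALLOC][43-46 FREE]
Op 6: free(c) -> (freed c); heap: [0-4 ALLOC][5-20 FREE][21-34 ALLOC][35-42 ALLOC][43-46 FREE]
malloc(9): first-fit scan over [0-4 ALLOC][5-20 FREE][21-34 ALLOC][35-42 ALLOC][43-46 FREE] -> 5

Answer: 5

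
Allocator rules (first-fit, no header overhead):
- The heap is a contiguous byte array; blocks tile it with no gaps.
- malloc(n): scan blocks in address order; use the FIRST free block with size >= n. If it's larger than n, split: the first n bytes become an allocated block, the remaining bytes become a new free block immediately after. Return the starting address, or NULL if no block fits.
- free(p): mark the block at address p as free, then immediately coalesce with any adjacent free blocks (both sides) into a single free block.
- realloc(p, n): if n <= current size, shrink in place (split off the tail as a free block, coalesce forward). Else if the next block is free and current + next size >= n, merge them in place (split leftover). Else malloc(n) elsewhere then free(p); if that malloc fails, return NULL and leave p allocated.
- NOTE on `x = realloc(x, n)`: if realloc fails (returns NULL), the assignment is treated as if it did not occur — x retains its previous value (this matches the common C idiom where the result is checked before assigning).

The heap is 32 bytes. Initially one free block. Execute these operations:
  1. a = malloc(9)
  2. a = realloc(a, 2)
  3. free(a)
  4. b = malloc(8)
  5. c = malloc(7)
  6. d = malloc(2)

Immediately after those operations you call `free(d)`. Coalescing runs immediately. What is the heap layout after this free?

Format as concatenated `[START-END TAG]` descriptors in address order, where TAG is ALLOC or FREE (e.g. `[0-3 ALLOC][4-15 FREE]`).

Answer: [0-7 ALLOC][8-14 ALLOC][15-31 FREE]

Derivation:
Op 1: a = malloc(9) -> a = 0; heap: [0-8 ALLOC][9-31 FREE]
Op 2: a = realloc(a, 2) -> a = 0; heap: [0-1 ALLOC][2-31 FREE]
Op 3: free(a) -> (freed a); heap: [0-31 FREE]
Op 4: b = malloc(8) -> b = 0; heap: [0-7 ALLOC][8-31 FREE]
Op 5: c = malloc(7) -> c = 8; heap: [0-7 ALLOC][8-14 ALLOC][15-31 FREE]
Op 6: d = malloc(2) -> d = 15; heap: [0-7 ALLOC][8-14 ALLOC][15-16 ALLOC][17-31 FREE]
free(d): d = 15 -> block [15-16 ALLOC]; mark free, coalesce with adjacent free neighbors -> [0-7 ALLOC][8-14 ALLOC][15-31 FREE]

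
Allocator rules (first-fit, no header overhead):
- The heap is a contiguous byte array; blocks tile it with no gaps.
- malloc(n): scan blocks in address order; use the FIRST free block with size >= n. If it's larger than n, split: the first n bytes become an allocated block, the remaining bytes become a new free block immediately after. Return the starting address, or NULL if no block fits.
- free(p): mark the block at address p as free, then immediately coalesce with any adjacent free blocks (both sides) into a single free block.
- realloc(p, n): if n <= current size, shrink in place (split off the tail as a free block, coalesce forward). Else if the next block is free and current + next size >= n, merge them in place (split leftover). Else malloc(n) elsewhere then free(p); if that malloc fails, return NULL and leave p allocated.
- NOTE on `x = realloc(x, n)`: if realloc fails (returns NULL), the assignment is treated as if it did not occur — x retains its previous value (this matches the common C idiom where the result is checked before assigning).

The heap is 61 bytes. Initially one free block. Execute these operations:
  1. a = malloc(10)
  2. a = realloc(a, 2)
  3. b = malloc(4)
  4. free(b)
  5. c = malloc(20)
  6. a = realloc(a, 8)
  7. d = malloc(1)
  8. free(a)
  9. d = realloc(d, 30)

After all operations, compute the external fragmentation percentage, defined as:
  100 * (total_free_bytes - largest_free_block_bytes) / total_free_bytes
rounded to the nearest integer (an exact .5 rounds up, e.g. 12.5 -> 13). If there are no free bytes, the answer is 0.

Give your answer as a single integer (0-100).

Op 1: a = malloc(10) -> a = 0; heap: [0-9 ALLOC][10-60 FREE]
Op 2: a = realloc(a, 2) -> a = 0; heap: [0-1 ALLOC][2-60 FREE]
Op 3: b = malloc(4) -> b = 2; heap: [0-1 ALLOC][2-5 ALLOC][6-60 FREE]
Op 4: free(b) -> (freed b); heap: [0-1 ALLOC][2-60 FREE]
Op 5: c = malloc(20) -> c = 2; heap: [0-1 ALLOC][2-21 ALLOC][22-60 FREE]
Op 6: a = realloc(a, 8) -> a = 22; heap: [0-1 FREE][2-21 ALLOC][22-29 ALLOC][30-60 FREE]
Op 7: d = malloc(1) -> d = 0; heap: [0-0 ALLOC][1-1 FREE][2-21 ALLOC][22-29 ALLOC][30-60 FREE]
Op 8: free(a) -> (freed a); heap: [0-0 ALLOC][1-1 FREE][2-21 ALLOC][22-60 FREE]
Op 9: d = realloc(d, 30) -> d = 22; heap: [0-1 FREE][2-21 ALLOC][22-51 ALLOC][52-60 FREE]
Free blocks: [2 9] total_free=11 largest=9 -> 100*(11-9)/11 = 200/11 ≈ 18.182 -> rounds to 18

Answer: 18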